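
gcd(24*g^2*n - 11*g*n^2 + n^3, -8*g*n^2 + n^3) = 8*g*n - n^2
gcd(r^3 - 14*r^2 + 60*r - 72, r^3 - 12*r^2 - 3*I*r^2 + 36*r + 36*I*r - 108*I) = r^2 - 12*r + 36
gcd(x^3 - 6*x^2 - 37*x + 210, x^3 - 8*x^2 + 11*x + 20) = x - 5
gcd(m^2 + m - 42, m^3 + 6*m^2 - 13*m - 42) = m + 7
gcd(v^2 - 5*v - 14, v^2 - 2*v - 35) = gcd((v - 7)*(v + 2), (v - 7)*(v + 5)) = v - 7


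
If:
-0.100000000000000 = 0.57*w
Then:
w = -0.18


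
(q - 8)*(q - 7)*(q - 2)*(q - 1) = q^4 - 18*q^3 + 103*q^2 - 198*q + 112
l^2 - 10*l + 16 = (l - 8)*(l - 2)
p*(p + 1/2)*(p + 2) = p^3 + 5*p^2/2 + p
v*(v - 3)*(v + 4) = v^3 + v^2 - 12*v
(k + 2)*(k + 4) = k^2 + 6*k + 8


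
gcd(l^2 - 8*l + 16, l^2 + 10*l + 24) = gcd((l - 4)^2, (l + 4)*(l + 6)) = 1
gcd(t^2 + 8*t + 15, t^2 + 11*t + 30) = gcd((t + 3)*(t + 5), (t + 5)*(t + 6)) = t + 5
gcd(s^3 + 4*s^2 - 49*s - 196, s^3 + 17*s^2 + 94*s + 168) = s^2 + 11*s + 28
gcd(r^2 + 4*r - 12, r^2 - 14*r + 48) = 1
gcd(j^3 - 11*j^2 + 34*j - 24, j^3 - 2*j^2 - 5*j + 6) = j - 1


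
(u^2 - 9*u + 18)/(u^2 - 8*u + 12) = (u - 3)/(u - 2)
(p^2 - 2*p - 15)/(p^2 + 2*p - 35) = (p + 3)/(p + 7)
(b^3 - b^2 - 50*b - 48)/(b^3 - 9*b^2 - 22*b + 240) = (b^2 + 7*b + 6)/(b^2 - b - 30)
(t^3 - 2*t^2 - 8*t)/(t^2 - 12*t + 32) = t*(t + 2)/(t - 8)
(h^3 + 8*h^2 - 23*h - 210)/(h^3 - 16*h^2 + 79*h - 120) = (h^2 + 13*h + 42)/(h^2 - 11*h + 24)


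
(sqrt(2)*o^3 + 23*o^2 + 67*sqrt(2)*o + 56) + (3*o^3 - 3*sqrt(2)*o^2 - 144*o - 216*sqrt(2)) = sqrt(2)*o^3 + 3*o^3 - 3*sqrt(2)*o^2 + 23*o^2 - 144*o + 67*sqrt(2)*o - 216*sqrt(2) + 56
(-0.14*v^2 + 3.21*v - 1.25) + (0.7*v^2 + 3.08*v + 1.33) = 0.56*v^2 + 6.29*v + 0.0800000000000001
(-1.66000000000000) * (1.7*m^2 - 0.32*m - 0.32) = -2.822*m^2 + 0.5312*m + 0.5312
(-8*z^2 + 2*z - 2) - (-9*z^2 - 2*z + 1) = z^2 + 4*z - 3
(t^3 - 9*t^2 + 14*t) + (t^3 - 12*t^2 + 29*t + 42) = 2*t^3 - 21*t^2 + 43*t + 42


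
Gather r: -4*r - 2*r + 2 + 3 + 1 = 6 - 6*r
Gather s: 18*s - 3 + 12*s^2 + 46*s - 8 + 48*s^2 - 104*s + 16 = 60*s^2 - 40*s + 5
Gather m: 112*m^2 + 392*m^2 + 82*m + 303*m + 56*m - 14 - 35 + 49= 504*m^2 + 441*m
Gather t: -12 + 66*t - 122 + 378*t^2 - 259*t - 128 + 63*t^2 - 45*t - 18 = 441*t^2 - 238*t - 280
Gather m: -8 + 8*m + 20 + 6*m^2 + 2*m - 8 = 6*m^2 + 10*m + 4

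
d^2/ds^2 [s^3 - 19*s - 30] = 6*s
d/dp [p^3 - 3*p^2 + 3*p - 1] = 3*p^2 - 6*p + 3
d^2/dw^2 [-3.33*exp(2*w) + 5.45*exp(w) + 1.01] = (5.45 - 13.32*exp(w))*exp(w)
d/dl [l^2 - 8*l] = 2*l - 8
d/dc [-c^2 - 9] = -2*c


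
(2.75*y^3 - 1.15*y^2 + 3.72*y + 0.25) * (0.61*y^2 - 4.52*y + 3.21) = 1.6775*y^5 - 13.1315*y^4 + 16.2947*y^3 - 20.3534*y^2 + 10.8112*y + 0.8025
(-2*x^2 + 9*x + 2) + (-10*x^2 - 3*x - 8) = -12*x^2 + 6*x - 6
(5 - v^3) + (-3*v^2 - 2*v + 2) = -v^3 - 3*v^2 - 2*v + 7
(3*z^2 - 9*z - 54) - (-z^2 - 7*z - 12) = 4*z^2 - 2*z - 42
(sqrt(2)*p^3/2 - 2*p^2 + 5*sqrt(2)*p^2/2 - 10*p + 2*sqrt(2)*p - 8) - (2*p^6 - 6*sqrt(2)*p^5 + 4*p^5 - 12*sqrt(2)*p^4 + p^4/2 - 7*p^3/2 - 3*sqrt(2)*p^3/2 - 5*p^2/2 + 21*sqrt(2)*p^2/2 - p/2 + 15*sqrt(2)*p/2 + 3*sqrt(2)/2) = -2*p^6 - 4*p^5 + 6*sqrt(2)*p^5 - p^4/2 + 12*sqrt(2)*p^4 + 2*sqrt(2)*p^3 + 7*p^3/2 - 8*sqrt(2)*p^2 + p^2/2 - 19*p/2 - 11*sqrt(2)*p/2 - 8 - 3*sqrt(2)/2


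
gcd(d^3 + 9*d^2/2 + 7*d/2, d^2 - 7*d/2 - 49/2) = d + 7/2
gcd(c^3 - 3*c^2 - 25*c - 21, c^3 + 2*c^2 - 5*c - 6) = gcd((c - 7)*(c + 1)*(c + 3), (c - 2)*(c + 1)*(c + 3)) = c^2 + 4*c + 3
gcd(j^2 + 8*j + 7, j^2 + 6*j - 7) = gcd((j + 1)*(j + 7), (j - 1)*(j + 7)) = j + 7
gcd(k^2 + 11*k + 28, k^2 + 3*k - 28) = k + 7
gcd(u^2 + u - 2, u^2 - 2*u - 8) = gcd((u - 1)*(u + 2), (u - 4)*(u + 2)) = u + 2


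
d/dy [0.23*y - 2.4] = 0.230000000000000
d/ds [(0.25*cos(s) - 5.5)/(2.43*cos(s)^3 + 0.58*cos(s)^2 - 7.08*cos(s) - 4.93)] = (1.215*cos(s)^3 - 39.95*cos(s)^2 - 6.38*cos(s) + 40.1725)*sin(s)/(5.9049*cos(s)^6 + 2.8188*cos(s)^5 - 34.0724*cos(s)^4 - 32.1726*cos(s)^3 + 44.4076*cos(s)^2 + 69.8088*cos(s) + 24.3049)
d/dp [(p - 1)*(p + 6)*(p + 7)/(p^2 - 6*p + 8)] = (p^4 - 12*p^3 - 77*p^2 + 276*p - 20)/(p^4 - 12*p^3 + 52*p^2 - 96*p + 64)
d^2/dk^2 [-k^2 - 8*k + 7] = -2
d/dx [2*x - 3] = 2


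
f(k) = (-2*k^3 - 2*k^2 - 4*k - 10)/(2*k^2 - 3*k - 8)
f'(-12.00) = -0.96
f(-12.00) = 10.15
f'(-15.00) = -0.97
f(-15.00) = 13.04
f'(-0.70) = -0.95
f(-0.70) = 1.52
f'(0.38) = 0.50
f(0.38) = 1.35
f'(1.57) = 4.79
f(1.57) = 3.72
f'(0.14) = 0.19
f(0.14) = 1.27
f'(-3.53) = -0.83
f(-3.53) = 2.44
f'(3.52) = 24.11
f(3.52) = -21.88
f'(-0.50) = -0.56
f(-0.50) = 1.38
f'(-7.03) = -0.91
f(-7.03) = 5.49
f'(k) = (3 - 4*k)*(-2*k^3 - 2*k^2 - 4*k - 10)/(2*k^2 - 3*k - 8)^2 + (-6*k^2 - 4*k - 4)/(2*k^2 - 3*k - 8) = 2*(-2*k^4 + 6*k^3 + 31*k^2 + 36*k + 1)/(4*k^4 - 12*k^3 - 23*k^2 + 48*k + 64)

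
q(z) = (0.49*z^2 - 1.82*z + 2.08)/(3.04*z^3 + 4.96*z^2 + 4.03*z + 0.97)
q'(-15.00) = -0.00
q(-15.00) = -0.02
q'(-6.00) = -0.02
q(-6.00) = -0.06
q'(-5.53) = -0.02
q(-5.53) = -0.07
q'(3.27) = 0.00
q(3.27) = 0.01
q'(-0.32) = -641.18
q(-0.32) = 30.59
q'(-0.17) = -41.49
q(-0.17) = 5.82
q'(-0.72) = -18.92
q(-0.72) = -7.36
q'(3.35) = 0.00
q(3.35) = 0.01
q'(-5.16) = -0.03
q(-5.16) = -0.08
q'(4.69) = 0.00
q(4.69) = 0.01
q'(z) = (0.98*z - 1.82)/(3.04*z^3 + 4.96*z^2 + 4.03*z + 0.97) + (-9.12*z^2 - 9.92*z - 4.03)*(0.49*z^2 - 1.82*z + 2.08)/(3.04*z^3 + 4.96*z^2 + 4.03*z + 0.97)^2 = (-1.4896*z^4 + 11.0656*z^3 - 7.9677*z^2 - 19.683*z - 10.1478)/(9.2416*z^6 + 30.1568*z^5 + 49.104*z^4 + 45.8752*z^3 + 25.8633*z^2 + 7.8182*z + 0.9409)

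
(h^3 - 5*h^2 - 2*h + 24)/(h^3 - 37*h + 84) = (h + 2)/(h + 7)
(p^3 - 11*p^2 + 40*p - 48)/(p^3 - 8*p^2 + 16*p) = (p - 3)/p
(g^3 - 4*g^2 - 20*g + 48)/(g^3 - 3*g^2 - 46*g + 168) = (g^2 + 2*g - 8)/(g^2 + 3*g - 28)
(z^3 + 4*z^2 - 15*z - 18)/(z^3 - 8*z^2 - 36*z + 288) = (z^2 - 2*z - 3)/(z^2 - 14*z + 48)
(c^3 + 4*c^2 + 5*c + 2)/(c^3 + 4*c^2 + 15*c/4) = 4*(c^3 + 4*c^2 + 5*c + 2)/(c*(4*c^2 + 16*c + 15))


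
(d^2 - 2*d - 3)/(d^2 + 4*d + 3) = (d - 3)/(d + 3)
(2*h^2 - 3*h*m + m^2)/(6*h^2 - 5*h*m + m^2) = (h - m)/(3*h - m)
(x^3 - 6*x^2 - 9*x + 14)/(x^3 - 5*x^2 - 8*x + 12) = (x - 7)/(x - 6)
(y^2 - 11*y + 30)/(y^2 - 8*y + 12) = (y - 5)/(y - 2)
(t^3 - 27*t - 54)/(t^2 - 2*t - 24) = (t^2 + 6*t + 9)/(t + 4)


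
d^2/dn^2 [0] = 0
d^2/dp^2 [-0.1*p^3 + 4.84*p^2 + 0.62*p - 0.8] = 9.68 - 0.6*p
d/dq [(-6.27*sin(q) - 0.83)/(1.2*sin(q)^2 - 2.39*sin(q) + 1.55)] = (7.524*sin(q)^2 + 1.992*sin(q) - 11.7022)*cos(q)/(1.44*sin(q)^4 - 5.736*sin(q)^3 + 9.4321*sin(q)^2 - 7.409*sin(q) + 2.4025)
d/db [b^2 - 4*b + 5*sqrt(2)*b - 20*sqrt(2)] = 2*b - 4 + 5*sqrt(2)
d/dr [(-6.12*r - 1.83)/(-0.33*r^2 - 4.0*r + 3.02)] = (2.0196*r^2 + 24.48*r - (0.66*r + 4.0)*(6.12*r + 1.83) - 18.4824)/(0.33*r^2 + 4.0*r - 3.02)^2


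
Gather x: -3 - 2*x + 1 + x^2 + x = x^2 - x - 2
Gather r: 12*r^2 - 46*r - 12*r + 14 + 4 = 12*r^2 - 58*r + 18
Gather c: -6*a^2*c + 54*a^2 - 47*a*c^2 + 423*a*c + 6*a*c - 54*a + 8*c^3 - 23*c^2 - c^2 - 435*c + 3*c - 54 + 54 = 54*a^2 - 54*a + 8*c^3 + c^2*(-47*a - 24) + c*(-6*a^2 + 429*a - 432)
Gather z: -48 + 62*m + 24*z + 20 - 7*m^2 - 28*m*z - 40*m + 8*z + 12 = -7*m^2 + 22*m + z*(32 - 28*m) - 16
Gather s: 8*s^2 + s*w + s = 8*s^2 + s*(w + 1)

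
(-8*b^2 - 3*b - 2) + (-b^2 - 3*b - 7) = -9*b^2 - 6*b - 9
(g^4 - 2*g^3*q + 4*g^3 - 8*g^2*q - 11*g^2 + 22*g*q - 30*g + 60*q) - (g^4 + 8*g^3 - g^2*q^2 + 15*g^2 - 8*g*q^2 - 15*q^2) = -2*g^3*q - 4*g^3 + g^2*q^2 - 8*g^2*q - 26*g^2 + 8*g*q^2 + 22*g*q - 30*g + 15*q^2 + 60*q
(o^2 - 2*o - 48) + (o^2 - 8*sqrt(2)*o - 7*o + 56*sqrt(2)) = 2*o^2 - 8*sqrt(2)*o - 9*o - 48 + 56*sqrt(2)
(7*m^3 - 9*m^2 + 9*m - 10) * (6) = 42*m^3 - 54*m^2 + 54*m - 60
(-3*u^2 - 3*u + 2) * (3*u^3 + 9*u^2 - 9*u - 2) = -9*u^5 - 36*u^4 + 6*u^3 + 51*u^2 - 12*u - 4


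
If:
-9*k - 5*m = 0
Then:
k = -5*m/9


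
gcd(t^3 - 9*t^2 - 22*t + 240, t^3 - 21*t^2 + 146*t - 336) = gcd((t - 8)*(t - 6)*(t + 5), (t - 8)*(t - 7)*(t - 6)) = t^2 - 14*t + 48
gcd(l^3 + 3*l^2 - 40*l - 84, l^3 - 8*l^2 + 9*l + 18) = l - 6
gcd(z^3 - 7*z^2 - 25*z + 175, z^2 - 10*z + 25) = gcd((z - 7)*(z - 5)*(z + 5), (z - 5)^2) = z - 5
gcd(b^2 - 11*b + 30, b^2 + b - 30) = b - 5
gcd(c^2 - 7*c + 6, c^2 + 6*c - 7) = c - 1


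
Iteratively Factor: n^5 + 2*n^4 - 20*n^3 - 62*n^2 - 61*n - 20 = (n - 5)*(n^4 + 7*n^3 + 15*n^2 + 13*n + 4) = (n - 5)*(n + 1)*(n^3 + 6*n^2 + 9*n + 4) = (n - 5)*(n + 1)^2*(n^2 + 5*n + 4) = (n - 5)*(n + 1)^2*(n + 4)*(n + 1)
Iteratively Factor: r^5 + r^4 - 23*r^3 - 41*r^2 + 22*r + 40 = (r - 5)*(r^4 + 6*r^3 + 7*r^2 - 6*r - 8) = (r - 5)*(r + 2)*(r^3 + 4*r^2 - r - 4) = (r - 5)*(r + 2)*(r + 4)*(r^2 - 1) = (r - 5)*(r + 1)*(r + 2)*(r + 4)*(r - 1)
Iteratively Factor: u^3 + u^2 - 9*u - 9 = (u + 1)*(u^2 - 9) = (u + 1)*(u + 3)*(u - 3)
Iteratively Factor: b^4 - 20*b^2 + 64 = (b - 2)*(b^3 + 2*b^2 - 16*b - 32) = (b - 4)*(b - 2)*(b^2 + 6*b + 8) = (b - 4)*(b - 2)*(b + 4)*(b + 2)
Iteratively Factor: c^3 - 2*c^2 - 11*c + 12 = (c + 3)*(c^2 - 5*c + 4) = (c - 4)*(c + 3)*(c - 1)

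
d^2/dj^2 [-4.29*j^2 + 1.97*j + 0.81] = -8.58000000000000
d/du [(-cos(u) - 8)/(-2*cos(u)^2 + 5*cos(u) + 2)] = (32*cos(u) + cos(2*u) - 37)*sin(u)/(2*sin(u)^2 + 5*cos(u))^2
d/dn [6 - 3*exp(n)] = -3*exp(n)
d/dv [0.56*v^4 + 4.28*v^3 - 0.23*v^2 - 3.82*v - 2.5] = 2.24*v^3 + 12.84*v^2 - 0.46*v - 3.82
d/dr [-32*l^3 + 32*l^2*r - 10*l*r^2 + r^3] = 32*l^2 - 20*l*r + 3*r^2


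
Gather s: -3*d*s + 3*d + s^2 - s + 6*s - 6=3*d + s^2 + s*(5 - 3*d) - 6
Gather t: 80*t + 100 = 80*t + 100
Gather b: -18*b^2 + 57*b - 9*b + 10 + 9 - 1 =-18*b^2 + 48*b + 18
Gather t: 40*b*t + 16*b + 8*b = 40*b*t + 24*b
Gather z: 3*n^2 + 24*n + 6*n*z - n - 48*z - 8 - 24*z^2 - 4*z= 3*n^2 + 23*n - 24*z^2 + z*(6*n - 52) - 8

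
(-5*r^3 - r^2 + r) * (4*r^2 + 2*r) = -20*r^5 - 14*r^4 + 2*r^3 + 2*r^2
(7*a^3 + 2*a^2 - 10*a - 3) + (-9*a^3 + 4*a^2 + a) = -2*a^3 + 6*a^2 - 9*a - 3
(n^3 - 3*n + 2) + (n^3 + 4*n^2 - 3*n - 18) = 2*n^3 + 4*n^2 - 6*n - 16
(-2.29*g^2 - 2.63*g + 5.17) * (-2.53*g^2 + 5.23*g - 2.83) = 5.7937*g^4 - 5.3228*g^3 - 20.3543*g^2 + 34.482*g - 14.6311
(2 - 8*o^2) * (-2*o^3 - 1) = 16*o^5 - 4*o^3 + 8*o^2 - 2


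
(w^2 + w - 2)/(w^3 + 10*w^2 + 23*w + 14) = (w - 1)/(w^2 + 8*w + 7)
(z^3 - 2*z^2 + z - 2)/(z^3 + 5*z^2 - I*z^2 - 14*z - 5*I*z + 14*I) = (z + I)/(z + 7)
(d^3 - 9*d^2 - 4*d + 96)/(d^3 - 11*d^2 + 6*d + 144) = (d - 4)/(d - 6)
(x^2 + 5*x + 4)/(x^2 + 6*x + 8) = (x + 1)/(x + 2)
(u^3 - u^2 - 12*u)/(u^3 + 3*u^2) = (u - 4)/u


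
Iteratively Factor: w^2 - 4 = (w + 2)*(w - 2)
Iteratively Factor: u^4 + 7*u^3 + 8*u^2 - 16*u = (u + 4)*(u^3 + 3*u^2 - 4*u) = (u - 1)*(u + 4)*(u^2 + 4*u) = u*(u - 1)*(u + 4)*(u + 4)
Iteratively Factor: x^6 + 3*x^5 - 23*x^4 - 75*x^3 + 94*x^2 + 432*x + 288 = (x + 3)*(x^5 - 23*x^3 - 6*x^2 + 112*x + 96) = (x - 4)*(x + 3)*(x^4 + 4*x^3 - 7*x^2 - 34*x - 24) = (x - 4)*(x + 2)*(x + 3)*(x^3 + 2*x^2 - 11*x - 12) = (x - 4)*(x + 1)*(x + 2)*(x + 3)*(x^2 + x - 12) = (x - 4)*(x + 1)*(x + 2)*(x + 3)*(x + 4)*(x - 3)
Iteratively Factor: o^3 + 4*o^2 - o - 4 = (o + 1)*(o^2 + 3*o - 4) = (o + 1)*(o + 4)*(o - 1)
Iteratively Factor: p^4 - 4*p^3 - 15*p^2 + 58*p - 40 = (p - 1)*(p^3 - 3*p^2 - 18*p + 40) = (p - 5)*(p - 1)*(p^2 + 2*p - 8) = (p - 5)*(p - 2)*(p - 1)*(p + 4)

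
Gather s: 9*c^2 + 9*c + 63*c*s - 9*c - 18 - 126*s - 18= 9*c^2 + s*(63*c - 126) - 36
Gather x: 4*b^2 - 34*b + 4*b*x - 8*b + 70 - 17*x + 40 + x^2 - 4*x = 4*b^2 - 42*b + x^2 + x*(4*b - 21) + 110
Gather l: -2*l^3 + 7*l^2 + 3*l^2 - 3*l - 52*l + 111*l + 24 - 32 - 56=-2*l^3 + 10*l^2 + 56*l - 64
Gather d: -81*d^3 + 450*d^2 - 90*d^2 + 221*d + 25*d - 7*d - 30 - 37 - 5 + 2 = -81*d^3 + 360*d^2 + 239*d - 70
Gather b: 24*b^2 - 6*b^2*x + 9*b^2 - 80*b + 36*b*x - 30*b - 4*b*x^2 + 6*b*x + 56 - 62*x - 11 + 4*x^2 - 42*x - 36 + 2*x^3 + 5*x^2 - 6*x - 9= b^2*(33 - 6*x) + b*(-4*x^2 + 42*x - 110) + 2*x^3 + 9*x^2 - 110*x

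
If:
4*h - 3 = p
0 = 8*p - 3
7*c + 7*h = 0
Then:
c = -27/32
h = 27/32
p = 3/8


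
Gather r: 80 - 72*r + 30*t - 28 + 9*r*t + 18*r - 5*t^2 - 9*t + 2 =r*(9*t - 54) - 5*t^2 + 21*t + 54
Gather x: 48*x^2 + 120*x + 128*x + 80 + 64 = 48*x^2 + 248*x + 144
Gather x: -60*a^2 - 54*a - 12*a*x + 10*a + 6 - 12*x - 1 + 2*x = -60*a^2 - 44*a + x*(-12*a - 10) + 5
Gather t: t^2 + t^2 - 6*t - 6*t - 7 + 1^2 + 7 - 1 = 2*t^2 - 12*t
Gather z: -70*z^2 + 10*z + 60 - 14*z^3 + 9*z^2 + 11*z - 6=-14*z^3 - 61*z^2 + 21*z + 54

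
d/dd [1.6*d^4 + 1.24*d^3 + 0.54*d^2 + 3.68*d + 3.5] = 6.4*d^3 + 3.72*d^2 + 1.08*d + 3.68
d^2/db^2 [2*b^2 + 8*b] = 4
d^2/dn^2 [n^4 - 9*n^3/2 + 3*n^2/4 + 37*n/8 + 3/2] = 12*n^2 - 27*n + 3/2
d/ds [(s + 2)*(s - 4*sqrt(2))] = 2*s - 4*sqrt(2) + 2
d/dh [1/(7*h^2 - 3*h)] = (3 - 14*h)/(h^2*(7*h - 3)^2)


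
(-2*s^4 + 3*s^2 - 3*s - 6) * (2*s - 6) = -4*s^5 + 12*s^4 + 6*s^3 - 24*s^2 + 6*s + 36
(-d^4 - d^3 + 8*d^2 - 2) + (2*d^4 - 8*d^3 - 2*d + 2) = d^4 - 9*d^3 + 8*d^2 - 2*d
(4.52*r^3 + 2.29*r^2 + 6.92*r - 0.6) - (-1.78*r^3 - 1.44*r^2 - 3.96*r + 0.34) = 6.3*r^3 + 3.73*r^2 + 10.88*r - 0.94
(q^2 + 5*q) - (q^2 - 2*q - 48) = 7*q + 48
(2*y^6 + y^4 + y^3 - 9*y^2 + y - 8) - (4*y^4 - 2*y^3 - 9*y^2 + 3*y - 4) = 2*y^6 - 3*y^4 + 3*y^3 - 2*y - 4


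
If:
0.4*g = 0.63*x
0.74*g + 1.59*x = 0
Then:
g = 0.00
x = 0.00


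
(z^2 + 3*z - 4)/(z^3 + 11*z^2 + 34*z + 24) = (z - 1)/(z^2 + 7*z + 6)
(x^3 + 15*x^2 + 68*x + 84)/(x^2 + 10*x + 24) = (x^2 + 9*x + 14)/(x + 4)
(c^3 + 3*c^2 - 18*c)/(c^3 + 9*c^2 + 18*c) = (c - 3)/(c + 3)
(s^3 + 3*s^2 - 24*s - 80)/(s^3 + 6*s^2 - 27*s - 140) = (s + 4)/(s + 7)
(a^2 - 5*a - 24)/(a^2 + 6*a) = (a^2 - 5*a - 24)/(a*(a + 6))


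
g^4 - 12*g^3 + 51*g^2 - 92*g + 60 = (g - 5)*(g - 3)*(g - 2)^2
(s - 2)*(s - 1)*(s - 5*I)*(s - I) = s^4 - 3*s^3 - 6*I*s^3 - 3*s^2 + 18*I*s^2 + 15*s - 12*I*s - 10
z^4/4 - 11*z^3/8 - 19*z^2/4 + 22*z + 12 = (z/4 + 1)*(z - 6)*(z - 4)*(z + 1/2)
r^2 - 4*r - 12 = (r - 6)*(r + 2)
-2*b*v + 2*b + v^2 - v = (-2*b + v)*(v - 1)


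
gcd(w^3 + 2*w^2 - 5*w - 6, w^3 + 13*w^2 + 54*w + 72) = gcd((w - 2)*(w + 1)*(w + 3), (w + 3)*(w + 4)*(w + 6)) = w + 3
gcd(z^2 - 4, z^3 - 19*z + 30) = z - 2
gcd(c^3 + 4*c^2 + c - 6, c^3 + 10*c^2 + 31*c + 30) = c^2 + 5*c + 6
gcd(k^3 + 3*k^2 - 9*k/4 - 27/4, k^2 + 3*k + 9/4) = k + 3/2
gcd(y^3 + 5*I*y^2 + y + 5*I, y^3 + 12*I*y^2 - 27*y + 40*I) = y^2 + 4*I*y + 5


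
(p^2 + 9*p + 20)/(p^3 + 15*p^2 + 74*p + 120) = 1/(p + 6)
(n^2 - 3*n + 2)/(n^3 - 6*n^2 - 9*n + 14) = (n - 2)/(n^2 - 5*n - 14)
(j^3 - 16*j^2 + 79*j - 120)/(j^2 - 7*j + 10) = (j^2 - 11*j + 24)/(j - 2)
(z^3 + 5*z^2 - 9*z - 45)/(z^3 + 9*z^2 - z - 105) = (z + 3)/(z + 7)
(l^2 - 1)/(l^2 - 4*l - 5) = (l - 1)/(l - 5)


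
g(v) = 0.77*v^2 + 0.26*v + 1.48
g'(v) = 1.54*v + 0.26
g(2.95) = 8.95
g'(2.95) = 4.80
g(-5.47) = 23.10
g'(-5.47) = -8.16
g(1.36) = 3.26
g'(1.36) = 2.35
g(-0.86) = 1.83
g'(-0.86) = -1.06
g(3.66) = 12.75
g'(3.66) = 5.90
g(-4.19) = 13.91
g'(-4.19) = -6.19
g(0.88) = 2.31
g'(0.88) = 1.62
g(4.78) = 20.32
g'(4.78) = 7.62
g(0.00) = 1.48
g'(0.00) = 0.26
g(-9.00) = 61.51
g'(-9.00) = -13.60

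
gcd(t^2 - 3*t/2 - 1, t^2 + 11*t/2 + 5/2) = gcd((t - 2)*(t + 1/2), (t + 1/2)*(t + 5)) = t + 1/2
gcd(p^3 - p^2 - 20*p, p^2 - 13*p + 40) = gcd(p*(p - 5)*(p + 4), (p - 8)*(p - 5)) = p - 5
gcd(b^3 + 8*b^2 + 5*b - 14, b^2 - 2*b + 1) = b - 1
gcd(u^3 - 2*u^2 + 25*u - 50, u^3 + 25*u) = u^2 + 25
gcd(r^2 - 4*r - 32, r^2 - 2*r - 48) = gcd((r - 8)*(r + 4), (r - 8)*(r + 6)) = r - 8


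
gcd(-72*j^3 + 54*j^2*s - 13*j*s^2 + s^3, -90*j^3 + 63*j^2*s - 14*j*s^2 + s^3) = 18*j^2 - 9*j*s + s^2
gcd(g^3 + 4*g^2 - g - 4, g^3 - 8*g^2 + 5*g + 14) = g + 1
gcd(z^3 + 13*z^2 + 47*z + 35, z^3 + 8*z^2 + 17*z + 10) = z^2 + 6*z + 5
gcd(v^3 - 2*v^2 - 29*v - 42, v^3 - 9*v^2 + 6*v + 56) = v^2 - 5*v - 14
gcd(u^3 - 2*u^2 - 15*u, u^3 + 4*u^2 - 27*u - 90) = u^2 - 2*u - 15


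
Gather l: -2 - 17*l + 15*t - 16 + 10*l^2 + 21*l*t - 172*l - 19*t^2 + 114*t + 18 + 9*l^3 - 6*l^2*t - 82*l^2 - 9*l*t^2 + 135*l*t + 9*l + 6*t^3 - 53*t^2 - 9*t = 9*l^3 + l^2*(-6*t - 72) + l*(-9*t^2 + 156*t - 180) + 6*t^3 - 72*t^2 + 120*t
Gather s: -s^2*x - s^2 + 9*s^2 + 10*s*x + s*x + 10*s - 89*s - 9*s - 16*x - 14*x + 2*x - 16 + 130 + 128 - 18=s^2*(8 - x) + s*(11*x - 88) - 28*x + 224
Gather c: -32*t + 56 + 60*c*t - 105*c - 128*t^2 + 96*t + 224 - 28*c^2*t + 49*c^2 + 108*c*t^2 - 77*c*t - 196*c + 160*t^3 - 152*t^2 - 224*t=c^2*(49 - 28*t) + c*(108*t^2 - 17*t - 301) + 160*t^3 - 280*t^2 - 160*t + 280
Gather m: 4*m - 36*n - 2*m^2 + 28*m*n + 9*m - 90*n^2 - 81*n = -2*m^2 + m*(28*n + 13) - 90*n^2 - 117*n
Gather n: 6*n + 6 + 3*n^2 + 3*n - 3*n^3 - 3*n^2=-3*n^3 + 9*n + 6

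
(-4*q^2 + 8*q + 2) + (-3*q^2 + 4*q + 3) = -7*q^2 + 12*q + 5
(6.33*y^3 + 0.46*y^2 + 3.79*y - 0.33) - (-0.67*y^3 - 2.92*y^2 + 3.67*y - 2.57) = 7.0*y^3 + 3.38*y^2 + 0.12*y + 2.24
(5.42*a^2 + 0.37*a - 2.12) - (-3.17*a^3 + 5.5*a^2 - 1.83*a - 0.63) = 3.17*a^3 - 0.0800000000000001*a^2 + 2.2*a - 1.49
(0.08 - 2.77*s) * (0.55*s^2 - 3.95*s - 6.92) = -1.5235*s^3 + 10.9855*s^2 + 18.8524*s - 0.5536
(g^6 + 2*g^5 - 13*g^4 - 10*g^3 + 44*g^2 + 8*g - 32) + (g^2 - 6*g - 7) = g^6 + 2*g^5 - 13*g^4 - 10*g^3 + 45*g^2 + 2*g - 39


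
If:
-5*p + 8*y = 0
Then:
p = 8*y/5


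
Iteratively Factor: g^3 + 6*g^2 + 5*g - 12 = (g - 1)*(g^2 + 7*g + 12) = (g - 1)*(g + 4)*(g + 3)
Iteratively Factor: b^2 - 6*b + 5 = (b - 1)*(b - 5)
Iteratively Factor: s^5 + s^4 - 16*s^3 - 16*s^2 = (s)*(s^4 + s^3 - 16*s^2 - 16*s) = s*(s - 4)*(s^3 + 5*s^2 + 4*s) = s^2*(s - 4)*(s^2 + 5*s + 4) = s^2*(s - 4)*(s + 1)*(s + 4)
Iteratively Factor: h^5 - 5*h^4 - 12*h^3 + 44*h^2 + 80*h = (h - 5)*(h^4 - 12*h^2 - 16*h) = (h - 5)*(h + 2)*(h^3 - 2*h^2 - 8*h) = (h - 5)*(h + 2)^2*(h^2 - 4*h) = h*(h - 5)*(h + 2)^2*(h - 4)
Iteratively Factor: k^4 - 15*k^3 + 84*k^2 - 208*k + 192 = (k - 4)*(k^3 - 11*k^2 + 40*k - 48) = (k - 4)*(k - 3)*(k^2 - 8*k + 16) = (k - 4)^2*(k - 3)*(k - 4)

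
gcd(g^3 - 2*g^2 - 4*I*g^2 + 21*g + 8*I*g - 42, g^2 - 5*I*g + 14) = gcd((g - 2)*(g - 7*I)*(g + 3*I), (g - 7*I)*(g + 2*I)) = g - 7*I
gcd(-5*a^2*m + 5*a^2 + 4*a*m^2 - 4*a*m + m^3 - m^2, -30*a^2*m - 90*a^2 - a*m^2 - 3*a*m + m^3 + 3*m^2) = 5*a + m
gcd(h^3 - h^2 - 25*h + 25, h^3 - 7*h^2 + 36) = 1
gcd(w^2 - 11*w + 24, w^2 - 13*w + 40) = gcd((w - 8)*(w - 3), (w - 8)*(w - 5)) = w - 8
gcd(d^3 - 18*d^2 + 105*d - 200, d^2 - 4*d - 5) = d - 5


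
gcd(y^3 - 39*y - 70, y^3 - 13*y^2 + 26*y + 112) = y^2 - 5*y - 14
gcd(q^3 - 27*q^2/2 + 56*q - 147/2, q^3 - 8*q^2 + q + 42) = q^2 - 10*q + 21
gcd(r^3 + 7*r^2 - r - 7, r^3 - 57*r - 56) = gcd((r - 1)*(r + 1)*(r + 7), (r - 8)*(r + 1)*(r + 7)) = r^2 + 8*r + 7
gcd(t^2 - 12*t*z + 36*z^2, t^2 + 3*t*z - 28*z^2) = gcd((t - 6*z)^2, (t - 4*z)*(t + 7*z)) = 1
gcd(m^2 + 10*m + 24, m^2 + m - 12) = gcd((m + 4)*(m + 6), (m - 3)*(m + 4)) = m + 4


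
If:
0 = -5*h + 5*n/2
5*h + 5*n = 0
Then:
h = 0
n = 0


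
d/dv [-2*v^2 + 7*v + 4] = 7 - 4*v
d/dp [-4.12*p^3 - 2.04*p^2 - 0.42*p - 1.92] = -12.36*p^2 - 4.08*p - 0.42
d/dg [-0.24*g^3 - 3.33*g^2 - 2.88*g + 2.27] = -0.72*g^2 - 6.66*g - 2.88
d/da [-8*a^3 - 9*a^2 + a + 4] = -24*a^2 - 18*a + 1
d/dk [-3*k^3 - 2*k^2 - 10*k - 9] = -9*k^2 - 4*k - 10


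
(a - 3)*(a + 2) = a^2 - a - 6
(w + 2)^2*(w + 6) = w^3 + 10*w^2 + 28*w + 24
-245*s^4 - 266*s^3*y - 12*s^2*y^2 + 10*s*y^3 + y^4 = (-5*s + y)*(s + y)*(7*s + y)^2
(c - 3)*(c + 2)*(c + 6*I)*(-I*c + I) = -I*c^4 + 6*c^3 + 2*I*c^3 - 12*c^2 + 5*I*c^2 - 30*c - 6*I*c + 36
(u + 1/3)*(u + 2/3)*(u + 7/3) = u^3 + 10*u^2/3 + 23*u/9 + 14/27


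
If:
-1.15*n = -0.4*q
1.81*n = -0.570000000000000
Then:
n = -0.31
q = -0.91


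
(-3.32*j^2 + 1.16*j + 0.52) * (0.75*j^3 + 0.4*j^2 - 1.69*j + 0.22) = -2.49*j^5 - 0.458*j^4 + 6.4648*j^3 - 2.4828*j^2 - 0.6236*j + 0.1144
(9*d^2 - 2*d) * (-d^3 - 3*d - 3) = -9*d^5 + 2*d^4 - 27*d^3 - 21*d^2 + 6*d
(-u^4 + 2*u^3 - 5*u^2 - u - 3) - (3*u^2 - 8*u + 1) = -u^4 + 2*u^3 - 8*u^2 + 7*u - 4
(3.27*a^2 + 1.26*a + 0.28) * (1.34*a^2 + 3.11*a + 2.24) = 4.3818*a^4 + 11.8581*a^3 + 11.6186*a^2 + 3.6932*a + 0.6272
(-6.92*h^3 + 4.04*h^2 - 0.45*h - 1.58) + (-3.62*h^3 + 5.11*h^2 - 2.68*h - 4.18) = -10.54*h^3 + 9.15*h^2 - 3.13*h - 5.76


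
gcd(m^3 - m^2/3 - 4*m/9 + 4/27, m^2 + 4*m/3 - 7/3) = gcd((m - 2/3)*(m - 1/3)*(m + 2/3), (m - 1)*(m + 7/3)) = 1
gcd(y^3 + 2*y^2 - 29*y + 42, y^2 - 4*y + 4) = y - 2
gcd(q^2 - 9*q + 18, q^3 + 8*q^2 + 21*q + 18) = 1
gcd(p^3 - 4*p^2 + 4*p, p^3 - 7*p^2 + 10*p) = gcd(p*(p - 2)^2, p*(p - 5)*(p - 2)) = p^2 - 2*p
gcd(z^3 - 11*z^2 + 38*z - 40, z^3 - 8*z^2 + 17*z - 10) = z^2 - 7*z + 10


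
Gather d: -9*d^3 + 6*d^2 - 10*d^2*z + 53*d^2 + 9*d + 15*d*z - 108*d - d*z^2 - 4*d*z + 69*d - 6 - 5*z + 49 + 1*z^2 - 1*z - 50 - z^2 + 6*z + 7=-9*d^3 + d^2*(59 - 10*z) + d*(-z^2 + 11*z - 30)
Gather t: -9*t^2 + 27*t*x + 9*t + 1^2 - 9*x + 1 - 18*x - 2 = -9*t^2 + t*(27*x + 9) - 27*x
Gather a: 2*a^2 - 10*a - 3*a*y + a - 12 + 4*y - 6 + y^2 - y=2*a^2 + a*(-3*y - 9) + y^2 + 3*y - 18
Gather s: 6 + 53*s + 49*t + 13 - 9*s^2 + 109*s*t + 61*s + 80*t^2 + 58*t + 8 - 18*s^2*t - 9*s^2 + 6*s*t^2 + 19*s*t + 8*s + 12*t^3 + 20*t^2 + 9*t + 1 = s^2*(-18*t - 18) + s*(6*t^2 + 128*t + 122) + 12*t^3 + 100*t^2 + 116*t + 28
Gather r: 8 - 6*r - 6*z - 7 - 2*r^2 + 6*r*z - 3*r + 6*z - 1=-2*r^2 + r*(6*z - 9)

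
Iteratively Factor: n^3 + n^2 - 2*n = (n)*(n^2 + n - 2) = n*(n + 2)*(n - 1)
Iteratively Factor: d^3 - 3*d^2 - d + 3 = (d - 3)*(d^2 - 1) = (d - 3)*(d - 1)*(d + 1)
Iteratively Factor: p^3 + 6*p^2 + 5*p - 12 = (p + 3)*(p^2 + 3*p - 4) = (p + 3)*(p + 4)*(p - 1)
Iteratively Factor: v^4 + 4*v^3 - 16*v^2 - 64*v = (v + 4)*(v^3 - 16*v) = (v + 4)^2*(v^2 - 4*v) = v*(v + 4)^2*(v - 4)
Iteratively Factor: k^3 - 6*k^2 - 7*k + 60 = (k + 3)*(k^2 - 9*k + 20) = (k - 5)*(k + 3)*(k - 4)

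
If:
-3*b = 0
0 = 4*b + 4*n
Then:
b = 0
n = 0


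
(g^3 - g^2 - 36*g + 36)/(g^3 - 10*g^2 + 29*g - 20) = (g^2 - 36)/(g^2 - 9*g + 20)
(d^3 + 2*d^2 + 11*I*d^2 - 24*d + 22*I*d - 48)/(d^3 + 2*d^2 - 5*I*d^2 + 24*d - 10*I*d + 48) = (d + 8*I)/(d - 8*I)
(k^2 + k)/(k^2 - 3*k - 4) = k/(k - 4)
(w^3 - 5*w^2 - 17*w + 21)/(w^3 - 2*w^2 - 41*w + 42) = (w + 3)/(w + 6)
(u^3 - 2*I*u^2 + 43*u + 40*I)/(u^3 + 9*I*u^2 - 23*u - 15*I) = (u - 8*I)/(u + 3*I)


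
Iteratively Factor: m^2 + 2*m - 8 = (m + 4)*(m - 2)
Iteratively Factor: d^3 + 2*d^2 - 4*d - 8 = (d + 2)*(d^2 - 4) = (d - 2)*(d + 2)*(d + 2)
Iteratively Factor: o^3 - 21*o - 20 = (o + 4)*(o^2 - 4*o - 5) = (o - 5)*(o + 4)*(o + 1)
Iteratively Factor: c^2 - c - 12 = (c + 3)*(c - 4)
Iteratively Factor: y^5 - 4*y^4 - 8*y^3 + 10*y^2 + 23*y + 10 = (y - 5)*(y^4 + y^3 - 3*y^2 - 5*y - 2) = (y - 5)*(y + 1)*(y^3 - 3*y - 2) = (y - 5)*(y - 2)*(y + 1)*(y^2 + 2*y + 1) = (y - 5)*(y - 2)*(y + 1)^2*(y + 1)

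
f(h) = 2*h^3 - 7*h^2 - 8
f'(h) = 6*h^2 - 14*h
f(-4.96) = -424.26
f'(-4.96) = 217.05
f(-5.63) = -586.79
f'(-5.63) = 269.00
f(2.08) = -20.29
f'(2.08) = -3.16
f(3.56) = -6.48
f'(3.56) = 26.20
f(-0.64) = -11.39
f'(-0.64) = 11.42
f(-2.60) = -90.47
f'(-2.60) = 76.96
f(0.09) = -8.06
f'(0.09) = -1.21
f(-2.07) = -55.73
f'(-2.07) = 54.69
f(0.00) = -8.00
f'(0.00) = 0.00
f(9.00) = 883.00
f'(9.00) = 360.00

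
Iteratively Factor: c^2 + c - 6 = (c - 2)*(c + 3)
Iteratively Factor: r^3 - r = (r - 1)*(r^2 + r) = r*(r - 1)*(r + 1)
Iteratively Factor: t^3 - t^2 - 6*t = (t + 2)*(t^2 - 3*t) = t*(t + 2)*(t - 3)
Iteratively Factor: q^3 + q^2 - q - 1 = (q + 1)*(q^2 - 1) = (q + 1)^2*(q - 1)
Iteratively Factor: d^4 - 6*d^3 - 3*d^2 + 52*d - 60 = (d + 3)*(d^3 - 9*d^2 + 24*d - 20) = (d - 5)*(d + 3)*(d^2 - 4*d + 4) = (d - 5)*(d - 2)*(d + 3)*(d - 2)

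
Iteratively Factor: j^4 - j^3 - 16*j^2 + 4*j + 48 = (j - 2)*(j^3 + j^2 - 14*j - 24) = (j - 2)*(j + 2)*(j^2 - j - 12) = (j - 4)*(j - 2)*(j + 2)*(j + 3)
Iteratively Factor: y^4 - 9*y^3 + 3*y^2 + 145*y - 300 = (y - 3)*(y^3 - 6*y^2 - 15*y + 100) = (y - 5)*(y - 3)*(y^2 - y - 20) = (y - 5)^2*(y - 3)*(y + 4)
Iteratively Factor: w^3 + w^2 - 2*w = (w + 2)*(w^2 - w) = (w - 1)*(w + 2)*(w)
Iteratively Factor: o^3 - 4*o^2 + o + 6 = (o + 1)*(o^2 - 5*o + 6) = (o - 3)*(o + 1)*(o - 2)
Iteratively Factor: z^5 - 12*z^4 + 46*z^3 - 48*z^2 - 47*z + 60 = (z - 1)*(z^4 - 11*z^3 + 35*z^2 - 13*z - 60) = (z - 3)*(z - 1)*(z^3 - 8*z^2 + 11*z + 20) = (z - 5)*(z - 3)*(z - 1)*(z^2 - 3*z - 4) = (z - 5)*(z - 4)*(z - 3)*(z - 1)*(z + 1)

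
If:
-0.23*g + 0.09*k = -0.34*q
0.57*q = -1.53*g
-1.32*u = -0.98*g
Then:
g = 1.3469387755102*u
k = 17.1006086645184*u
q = -3.61546723952739*u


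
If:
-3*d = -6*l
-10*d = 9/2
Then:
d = -9/20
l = -9/40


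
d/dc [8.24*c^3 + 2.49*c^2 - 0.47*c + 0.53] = 24.72*c^2 + 4.98*c - 0.47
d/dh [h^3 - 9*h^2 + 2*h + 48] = 3*h^2 - 18*h + 2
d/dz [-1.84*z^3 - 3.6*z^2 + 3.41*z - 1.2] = -5.52*z^2 - 7.2*z + 3.41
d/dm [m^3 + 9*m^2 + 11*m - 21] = 3*m^2 + 18*m + 11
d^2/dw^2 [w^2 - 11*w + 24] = 2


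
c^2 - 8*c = c*(c - 8)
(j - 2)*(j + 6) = j^2 + 4*j - 12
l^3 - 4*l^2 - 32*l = l*(l - 8)*(l + 4)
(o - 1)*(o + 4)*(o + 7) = o^3 + 10*o^2 + 17*o - 28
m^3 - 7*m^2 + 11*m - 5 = (m - 5)*(m - 1)^2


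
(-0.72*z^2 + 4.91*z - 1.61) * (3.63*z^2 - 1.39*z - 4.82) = -2.6136*z^4 + 18.8241*z^3 - 9.1988*z^2 - 21.4283*z + 7.7602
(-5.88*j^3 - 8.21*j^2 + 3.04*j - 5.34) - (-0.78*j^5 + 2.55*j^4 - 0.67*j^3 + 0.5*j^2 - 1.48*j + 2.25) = 0.78*j^5 - 2.55*j^4 - 5.21*j^3 - 8.71*j^2 + 4.52*j - 7.59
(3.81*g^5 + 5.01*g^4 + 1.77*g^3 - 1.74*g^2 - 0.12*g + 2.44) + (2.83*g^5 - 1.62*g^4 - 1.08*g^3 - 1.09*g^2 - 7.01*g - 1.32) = 6.64*g^5 + 3.39*g^4 + 0.69*g^3 - 2.83*g^2 - 7.13*g + 1.12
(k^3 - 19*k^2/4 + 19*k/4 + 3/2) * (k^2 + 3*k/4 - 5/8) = k^5 - 4*k^4 + 9*k^3/16 + 257*k^2/32 - 59*k/32 - 15/16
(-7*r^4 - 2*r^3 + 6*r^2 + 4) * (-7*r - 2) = 49*r^5 + 28*r^4 - 38*r^3 - 12*r^2 - 28*r - 8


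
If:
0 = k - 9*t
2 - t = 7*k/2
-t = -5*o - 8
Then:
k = 36/65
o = -516/325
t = 4/65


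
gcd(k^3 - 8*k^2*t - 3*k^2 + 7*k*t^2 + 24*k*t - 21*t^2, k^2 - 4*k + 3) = k - 3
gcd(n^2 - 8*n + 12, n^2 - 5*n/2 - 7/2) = 1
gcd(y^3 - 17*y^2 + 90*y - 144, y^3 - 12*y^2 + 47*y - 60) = y - 3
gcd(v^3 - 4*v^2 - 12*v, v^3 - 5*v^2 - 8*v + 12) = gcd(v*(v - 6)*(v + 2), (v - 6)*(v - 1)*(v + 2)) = v^2 - 4*v - 12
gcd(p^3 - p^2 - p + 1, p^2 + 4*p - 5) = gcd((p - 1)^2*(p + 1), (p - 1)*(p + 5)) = p - 1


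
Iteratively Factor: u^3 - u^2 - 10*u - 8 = (u + 1)*(u^2 - 2*u - 8) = (u - 4)*(u + 1)*(u + 2)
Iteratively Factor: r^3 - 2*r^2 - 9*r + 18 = (r + 3)*(r^2 - 5*r + 6) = (r - 3)*(r + 3)*(r - 2)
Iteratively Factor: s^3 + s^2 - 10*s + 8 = (s - 1)*(s^2 + 2*s - 8) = (s - 1)*(s + 4)*(s - 2)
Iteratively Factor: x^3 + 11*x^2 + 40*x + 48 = (x + 4)*(x^2 + 7*x + 12) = (x + 3)*(x + 4)*(x + 4)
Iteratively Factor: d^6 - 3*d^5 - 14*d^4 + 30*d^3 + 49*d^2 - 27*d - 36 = (d + 1)*(d^5 - 4*d^4 - 10*d^3 + 40*d^2 + 9*d - 36) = (d + 1)*(d + 3)*(d^4 - 7*d^3 + 11*d^2 + 7*d - 12) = (d - 1)*(d + 1)*(d + 3)*(d^3 - 6*d^2 + 5*d + 12) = (d - 3)*(d - 1)*(d + 1)*(d + 3)*(d^2 - 3*d - 4) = (d - 3)*(d - 1)*(d + 1)^2*(d + 3)*(d - 4)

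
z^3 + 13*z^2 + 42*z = z*(z + 6)*(z + 7)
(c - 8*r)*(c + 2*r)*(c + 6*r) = c^3 - 52*c*r^2 - 96*r^3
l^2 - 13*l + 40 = (l - 8)*(l - 5)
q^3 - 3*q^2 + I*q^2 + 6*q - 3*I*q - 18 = (q - 3)*(q - 2*I)*(q + 3*I)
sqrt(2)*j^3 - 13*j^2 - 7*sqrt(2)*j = j*(j - 7*sqrt(2))*(sqrt(2)*j + 1)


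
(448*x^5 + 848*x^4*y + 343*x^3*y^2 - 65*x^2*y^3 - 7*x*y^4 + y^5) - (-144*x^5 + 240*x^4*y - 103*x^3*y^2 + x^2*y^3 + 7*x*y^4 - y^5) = 592*x^5 + 608*x^4*y + 446*x^3*y^2 - 66*x^2*y^3 - 14*x*y^4 + 2*y^5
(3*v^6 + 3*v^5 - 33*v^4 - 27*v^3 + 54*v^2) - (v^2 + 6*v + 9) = 3*v^6 + 3*v^5 - 33*v^4 - 27*v^3 + 53*v^2 - 6*v - 9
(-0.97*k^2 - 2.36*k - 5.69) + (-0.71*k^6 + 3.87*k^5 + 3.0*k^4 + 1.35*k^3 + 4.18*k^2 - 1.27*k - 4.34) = -0.71*k^6 + 3.87*k^5 + 3.0*k^4 + 1.35*k^3 + 3.21*k^2 - 3.63*k - 10.03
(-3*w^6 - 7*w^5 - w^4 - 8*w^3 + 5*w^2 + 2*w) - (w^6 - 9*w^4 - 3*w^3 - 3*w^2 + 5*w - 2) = -4*w^6 - 7*w^5 + 8*w^4 - 5*w^3 + 8*w^2 - 3*w + 2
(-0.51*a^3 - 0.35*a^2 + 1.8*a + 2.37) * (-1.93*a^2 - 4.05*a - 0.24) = 0.9843*a^5 + 2.741*a^4 - 1.9341*a^3 - 11.7801*a^2 - 10.0305*a - 0.5688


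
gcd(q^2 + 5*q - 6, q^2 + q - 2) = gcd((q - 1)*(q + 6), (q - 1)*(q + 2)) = q - 1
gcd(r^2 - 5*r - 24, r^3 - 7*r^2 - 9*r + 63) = r + 3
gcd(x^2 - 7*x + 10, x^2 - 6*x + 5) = x - 5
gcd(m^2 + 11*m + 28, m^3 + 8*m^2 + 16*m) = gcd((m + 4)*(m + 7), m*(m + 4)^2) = m + 4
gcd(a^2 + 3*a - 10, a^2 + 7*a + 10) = a + 5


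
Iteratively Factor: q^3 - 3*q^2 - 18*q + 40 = (q - 5)*(q^2 + 2*q - 8) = (q - 5)*(q + 4)*(q - 2)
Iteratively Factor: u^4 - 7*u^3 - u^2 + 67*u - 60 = (u - 1)*(u^3 - 6*u^2 - 7*u + 60) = (u - 4)*(u - 1)*(u^2 - 2*u - 15) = (u - 4)*(u - 1)*(u + 3)*(u - 5)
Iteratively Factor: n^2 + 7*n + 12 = (n + 4)*(n + 3)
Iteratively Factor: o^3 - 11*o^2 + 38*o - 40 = (o - 2)*(o^2 - 9*o + 20) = (o - 4)*(o - 2)*(o - 5)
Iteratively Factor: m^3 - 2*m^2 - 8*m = (m - 4)*(m^2 + 2*m) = m*(m - 4)*(m + 2)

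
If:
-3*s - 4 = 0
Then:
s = -4/3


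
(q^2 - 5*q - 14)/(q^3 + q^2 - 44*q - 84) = 1/(q + 6)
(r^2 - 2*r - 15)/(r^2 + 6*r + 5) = (r^2 - 2*r - 15)/(r^2 + 6*r + 5)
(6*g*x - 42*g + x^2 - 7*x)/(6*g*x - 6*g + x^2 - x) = (x - 7)/(x - 1)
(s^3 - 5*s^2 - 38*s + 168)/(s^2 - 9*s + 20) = (s^2 - s - 42)/(s - 5)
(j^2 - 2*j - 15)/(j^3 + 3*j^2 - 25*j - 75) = 1/(j + 5)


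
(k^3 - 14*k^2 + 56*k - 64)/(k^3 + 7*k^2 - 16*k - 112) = (k^2 - 10*k + 16)/(k^2 + 11*k + 28)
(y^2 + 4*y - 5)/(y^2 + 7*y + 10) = (y - 1)/(y + 2)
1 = 1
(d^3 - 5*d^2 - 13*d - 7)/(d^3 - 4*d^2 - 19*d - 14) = (d + 1)/(d + 2)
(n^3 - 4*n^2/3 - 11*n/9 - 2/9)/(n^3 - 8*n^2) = (9*n^3 - 12*n^2 - 11*n - 2)/(9*n^2*(n - 8))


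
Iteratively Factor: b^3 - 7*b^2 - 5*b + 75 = (b - 5)*(b^2 - 2*b - 15) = (b - 5)^2*(b + 3)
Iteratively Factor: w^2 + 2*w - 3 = (w + 3)*(w - 1)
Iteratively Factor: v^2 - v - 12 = (v - 4)*(v + 3)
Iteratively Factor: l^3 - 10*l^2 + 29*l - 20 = (l - 1)*(l^2 - 9*l + 20) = (l - 5)*(l - 1)*(l - 4)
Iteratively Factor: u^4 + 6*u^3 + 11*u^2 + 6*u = (u)*(u^3 + 6*u^2 + 11*u + 6) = u*(u + 1)*(u^2 + 5*u + 6) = u*(u + 1)*(u + 3)*(u + 2)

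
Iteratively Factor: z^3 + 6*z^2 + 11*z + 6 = (z + 2)*(z^2 + 4*z + 3) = (z + 1)*(z + 2)*(z + 3)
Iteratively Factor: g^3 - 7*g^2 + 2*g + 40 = (g - 5)*(g^2 - 2*g - 8) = (g - 5)*(g - 4)*(g + 2)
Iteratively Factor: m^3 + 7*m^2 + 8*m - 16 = (m + 4)*(m^2 + 3*m - 4) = (m - 1)*(m + 4)*(m + 4)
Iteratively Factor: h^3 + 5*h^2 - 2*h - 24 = (h - 2)*(h^2 + 7*h + 12) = (h - 2)*(h + 4)*(h + 3)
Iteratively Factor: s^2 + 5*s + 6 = (s + 2)*(s + 3)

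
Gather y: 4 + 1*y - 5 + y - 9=2*y - 10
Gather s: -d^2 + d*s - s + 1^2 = -d^2 + s*(d - 1) + 1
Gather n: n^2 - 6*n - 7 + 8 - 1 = n^2 - 6*n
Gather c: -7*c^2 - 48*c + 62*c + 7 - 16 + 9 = -7*c^2 + 14*c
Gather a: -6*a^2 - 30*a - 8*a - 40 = -6*a^2 - 38*a - 40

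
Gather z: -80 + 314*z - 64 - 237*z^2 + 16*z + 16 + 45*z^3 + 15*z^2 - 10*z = 45*z^3 - 222*z^2 + 320*z - 128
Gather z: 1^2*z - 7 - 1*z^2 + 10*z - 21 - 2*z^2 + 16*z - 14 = -3*z^2 + 27*z - 42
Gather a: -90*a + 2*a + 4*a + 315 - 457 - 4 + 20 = -84*a - 126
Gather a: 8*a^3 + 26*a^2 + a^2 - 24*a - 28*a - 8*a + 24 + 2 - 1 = 8*a^3 + 27*a^2 - 60*a + 25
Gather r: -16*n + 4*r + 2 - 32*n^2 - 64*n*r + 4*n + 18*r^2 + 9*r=-32*n^2 - 12*n + 18*r^2 + r*(13 - 64*n) + 2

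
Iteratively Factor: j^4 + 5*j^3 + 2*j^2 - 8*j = (j - 1)*(j^3 + 6*j^2 + 8*j) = (j - 1)*(j + 4)*(j^2 + 2*j) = j*(j - 1)*(j + 4)*(j + 2)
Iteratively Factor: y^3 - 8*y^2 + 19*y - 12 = (y - 3)*(y^2 - 5*y + 4) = (y - 3)*(y - 1)*(y - 4)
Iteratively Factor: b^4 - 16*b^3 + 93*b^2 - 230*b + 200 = (b - 5)*(b^3 - 11*b^2 + 38*b - 40) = (b - 5)*(b - 2)*(b^2 - 9*b + 20) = (b - 5)*(b - 4)*(b - 2)*(b - 5)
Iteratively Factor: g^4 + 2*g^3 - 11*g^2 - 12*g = (g + 4)*(g^3 - 2*g^2 - 3*g) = (g + 1)*(g + 4)*(g^2 - 3*g) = g*(g + 1)*(g + 4)*(g - 3)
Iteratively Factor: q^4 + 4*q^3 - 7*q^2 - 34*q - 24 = (q - 3)*(q^3 + 7*q^2 + 14*q + 8) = (q - 3)*(q + 1)*(q^2 + 6*q + 8) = (q - 3)*(q + 1)*(q + 2)*(q + 4)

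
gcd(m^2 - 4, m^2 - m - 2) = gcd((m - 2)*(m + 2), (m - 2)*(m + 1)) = m - 2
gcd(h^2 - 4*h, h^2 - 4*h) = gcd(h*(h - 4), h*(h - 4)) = h^2 - 4*h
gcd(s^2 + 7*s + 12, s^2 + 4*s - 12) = 1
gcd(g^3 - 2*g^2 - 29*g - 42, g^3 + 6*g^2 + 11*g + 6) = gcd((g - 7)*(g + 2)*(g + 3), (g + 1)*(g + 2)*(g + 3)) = g^2 + 5*g + 6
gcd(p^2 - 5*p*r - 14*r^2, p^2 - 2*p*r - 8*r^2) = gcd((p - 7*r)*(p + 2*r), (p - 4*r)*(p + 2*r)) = p + 2*r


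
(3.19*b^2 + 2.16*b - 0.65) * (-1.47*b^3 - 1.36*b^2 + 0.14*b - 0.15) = -4.6893*b^5 - 7.5136*b^4 - 1.5355*b^3 + 0.7079*b^2 - 0.415*b + 0.0975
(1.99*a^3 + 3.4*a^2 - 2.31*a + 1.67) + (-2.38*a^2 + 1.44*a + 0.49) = 1.99*a^3 + 1.02*a^2 - 0.87*a + 2.16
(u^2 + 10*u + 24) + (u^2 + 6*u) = 2*u^2 + 16*u + 24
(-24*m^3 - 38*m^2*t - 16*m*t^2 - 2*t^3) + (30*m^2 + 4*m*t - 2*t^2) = -24*m^3 - 38*m^2*t + 30*m^2 - 16*m*t^2 + 4*m*t - 2*t^3 - 2*t^2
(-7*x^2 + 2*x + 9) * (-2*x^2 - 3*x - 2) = 14*x^4 + 17*x^3 - 10*x^2 - 31*x - 18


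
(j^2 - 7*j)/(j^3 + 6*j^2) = (j - 7)/(j*(j + 6))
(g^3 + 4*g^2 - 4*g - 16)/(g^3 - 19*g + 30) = (g^2 + 6*g + 8)/(g^2 + 2*g - 15)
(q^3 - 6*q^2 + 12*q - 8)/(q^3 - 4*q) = (q^2 - 4*q + 4)/(q*(q + 2))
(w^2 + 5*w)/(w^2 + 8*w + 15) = w/(w + 3)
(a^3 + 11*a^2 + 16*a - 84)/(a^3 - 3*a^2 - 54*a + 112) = (a + 6)/(a - 8)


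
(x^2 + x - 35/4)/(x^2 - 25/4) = (2*x + 7)/(2*x + 5)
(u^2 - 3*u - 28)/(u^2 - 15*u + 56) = (u + 4)/(u - 8)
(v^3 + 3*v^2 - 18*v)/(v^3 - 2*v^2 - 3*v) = (v + 6)/(v + 1)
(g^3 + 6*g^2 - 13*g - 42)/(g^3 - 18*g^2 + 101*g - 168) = (g^2 + 9*g + 14)/(g^2 - 15*g + 56)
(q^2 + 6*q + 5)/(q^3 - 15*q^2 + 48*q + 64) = (q + 5)/(q^2 - 16*q + 64)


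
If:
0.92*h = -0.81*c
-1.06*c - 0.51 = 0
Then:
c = -0.48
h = 0.42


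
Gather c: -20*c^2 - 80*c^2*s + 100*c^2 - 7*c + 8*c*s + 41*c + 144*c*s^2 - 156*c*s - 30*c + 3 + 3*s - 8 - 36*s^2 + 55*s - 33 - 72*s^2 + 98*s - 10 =c^2*(80 - 80*s) + c*(144*s^2 - 148*s + 4) - 108*s^2 + 156*s - 48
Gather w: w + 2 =w + 2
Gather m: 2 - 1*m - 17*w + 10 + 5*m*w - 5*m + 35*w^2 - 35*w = m*(5*w - 6) + 35*w^2 - 52*w + 12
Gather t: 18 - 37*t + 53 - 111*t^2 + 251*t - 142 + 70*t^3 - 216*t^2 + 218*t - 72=70*t^3 - 327*t^2 + 432*t - 143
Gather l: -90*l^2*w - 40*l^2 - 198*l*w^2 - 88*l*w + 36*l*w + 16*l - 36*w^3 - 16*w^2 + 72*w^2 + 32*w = l^2*(-90*w - 40) + l*(-198*w^2 - 52*w + 16) - 36*w^3 + 56*w^2 + 32*w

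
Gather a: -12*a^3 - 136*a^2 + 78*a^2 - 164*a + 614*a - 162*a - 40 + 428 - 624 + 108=-12*a^3 - 58*a^2 + 288*a - 128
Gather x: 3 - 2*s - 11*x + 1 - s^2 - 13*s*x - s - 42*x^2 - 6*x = -s^2 - 3*s - 42*x^2 + x*(-13*s - 17) + 4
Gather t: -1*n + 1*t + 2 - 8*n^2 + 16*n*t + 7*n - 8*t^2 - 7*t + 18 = -8*n^2 + 6*n - 8*t^2 + t*(16*n - 6) + 20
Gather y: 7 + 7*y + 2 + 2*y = 9*y + 9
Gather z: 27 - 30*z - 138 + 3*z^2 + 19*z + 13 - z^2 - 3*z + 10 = 2*z^2 - 14*z - 88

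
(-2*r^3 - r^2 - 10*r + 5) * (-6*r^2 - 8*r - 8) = 12*r^5 + 22*r^4 + 84*r^3 + 58*r^2 + 40*r - 40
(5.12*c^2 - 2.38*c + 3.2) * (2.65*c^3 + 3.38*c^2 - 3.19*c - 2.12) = 13.568*c^5 + 10.9986*c^4 - 15.8972*c^3 + 7.5538*c^2 - 5.1624*c - 6.784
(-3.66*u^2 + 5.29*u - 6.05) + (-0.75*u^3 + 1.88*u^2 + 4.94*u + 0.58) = -0.75*u^3 - 1.78*u^2 + 10.23*u - 5.47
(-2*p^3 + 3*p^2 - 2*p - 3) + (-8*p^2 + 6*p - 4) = -2*p^3 - 5*p^2 + 4*p - 7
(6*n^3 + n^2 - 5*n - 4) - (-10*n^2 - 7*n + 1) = 6*n^3 + 11*n^2 + 2*n - 5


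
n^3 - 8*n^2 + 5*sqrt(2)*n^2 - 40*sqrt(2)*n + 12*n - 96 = (n - 8)*(n + 2*sqrt(2))*(n + 3*sqrt(2))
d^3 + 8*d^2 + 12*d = d*(d + 2)*(d + 6)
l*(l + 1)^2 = l^3 + 2*l^2 + l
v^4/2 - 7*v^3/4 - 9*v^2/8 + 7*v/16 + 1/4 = (v/2 + 1/4)*(v - 4)*(v - 1/2)*(v + 1/2)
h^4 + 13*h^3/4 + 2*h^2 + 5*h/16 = h*(h + 1/4)*(h + 1/2)*(h + 5/2)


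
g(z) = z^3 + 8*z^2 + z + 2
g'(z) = 3*z^2 + 16*z + 1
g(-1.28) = 11.73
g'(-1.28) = -14.56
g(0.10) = 2.18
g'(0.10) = 2.63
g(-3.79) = 58.68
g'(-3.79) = -16.55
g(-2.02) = 24.38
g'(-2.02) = -19.08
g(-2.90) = 41.99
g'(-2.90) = -20.17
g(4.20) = 221.41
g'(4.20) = 121.12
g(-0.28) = 2.33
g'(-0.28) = -3.24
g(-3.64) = 56.13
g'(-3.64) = -17.49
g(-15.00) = -1588.00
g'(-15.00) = 436.00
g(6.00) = 512.00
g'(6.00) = 205.00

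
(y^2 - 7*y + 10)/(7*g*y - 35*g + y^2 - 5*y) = (y - 2)/(7*g + y)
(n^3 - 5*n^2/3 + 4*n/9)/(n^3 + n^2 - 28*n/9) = (3*n - 1)/(3*n + 7)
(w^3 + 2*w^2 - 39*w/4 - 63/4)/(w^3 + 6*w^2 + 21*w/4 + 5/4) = (4*w^3 + 8*w^2 - 39*w - 63)/(4*w^3 + 24*w^2 + 21*w + 5)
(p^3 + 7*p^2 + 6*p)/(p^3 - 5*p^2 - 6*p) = (p + 6)/(p - 6)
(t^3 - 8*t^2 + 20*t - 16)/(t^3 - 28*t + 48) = (t - 2)/(t + 6)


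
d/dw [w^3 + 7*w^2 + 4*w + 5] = 3*w^2 + 14*w + 4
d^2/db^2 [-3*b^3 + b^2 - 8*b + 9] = 2 - 18*b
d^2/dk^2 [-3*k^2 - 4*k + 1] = -6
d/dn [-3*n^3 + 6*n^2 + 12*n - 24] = -9*n^2 + 12*n + 12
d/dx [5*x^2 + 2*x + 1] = 10*x + 2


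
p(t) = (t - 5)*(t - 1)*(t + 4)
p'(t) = (t - 5)*(t - 1) + (t - 5)*(t + 4) + (t - 1)*(t + 4)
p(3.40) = -28.42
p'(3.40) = 2.08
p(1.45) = -8.71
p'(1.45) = -18.49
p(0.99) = 0.20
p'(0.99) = -20.02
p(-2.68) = 37.31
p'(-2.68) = 13.27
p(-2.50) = 39.38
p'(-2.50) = 9.75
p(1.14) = -2.78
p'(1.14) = -19.66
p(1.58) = -11.07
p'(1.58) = -17.83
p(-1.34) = 39.46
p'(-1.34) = -8.25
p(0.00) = 20.00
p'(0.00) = -19.00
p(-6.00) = -154.00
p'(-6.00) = 113.00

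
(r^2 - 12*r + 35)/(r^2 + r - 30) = (r - 7)/(r + 6)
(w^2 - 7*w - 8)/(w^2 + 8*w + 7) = (w - 8)/(w + 7)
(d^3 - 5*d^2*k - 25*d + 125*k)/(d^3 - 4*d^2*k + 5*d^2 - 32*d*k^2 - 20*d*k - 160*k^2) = (d^2 - 5*d*k - 5*d + 25*k)/(d^2 - 4*d*k - 32*k^2)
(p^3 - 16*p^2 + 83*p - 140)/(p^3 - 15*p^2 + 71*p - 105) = (p - 4)/(p - 3)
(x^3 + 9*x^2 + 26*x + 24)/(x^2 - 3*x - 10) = (x^2 + 7*x + 12)/(x - 5)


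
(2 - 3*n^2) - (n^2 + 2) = -4*n^2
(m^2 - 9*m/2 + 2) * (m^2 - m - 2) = m^4 - 11*m^3/2 + 9*m^2/2 + 7*m - 4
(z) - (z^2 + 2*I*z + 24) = -z^2 + z - 2*I*z - 24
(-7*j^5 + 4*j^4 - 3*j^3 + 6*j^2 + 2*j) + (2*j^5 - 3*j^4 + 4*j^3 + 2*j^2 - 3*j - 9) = -5*j^5 + j^4 + j^3 + 8*j^2 - j - 9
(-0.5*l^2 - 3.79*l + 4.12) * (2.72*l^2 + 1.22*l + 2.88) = -1.36*l^4 - 10.9188*l^3 + 5.1426*l^2 - 5.8888*l + 11.8656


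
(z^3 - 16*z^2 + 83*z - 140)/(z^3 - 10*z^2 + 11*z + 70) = (z - 4)/(z + 2)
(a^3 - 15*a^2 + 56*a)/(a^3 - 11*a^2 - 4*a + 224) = a/(a + 4)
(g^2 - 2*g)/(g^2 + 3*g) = (g - 2)/(g + 3)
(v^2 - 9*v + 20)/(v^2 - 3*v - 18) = (-v^2 + 9*v - 20)/(-v^2 + 3*v + 18)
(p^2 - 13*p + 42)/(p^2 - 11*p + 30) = (p - 7)/(p - 5)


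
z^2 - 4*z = z*(z - 4)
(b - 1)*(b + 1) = b^2 - 1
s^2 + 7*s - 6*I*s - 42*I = (s + 7)*(s - 6*I)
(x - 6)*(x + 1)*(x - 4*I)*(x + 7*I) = x^4 - 5*x^3 + 3*I*x^3 + 22*x^2 - 15*I*x^2 - 140*x - 18*I*x - 168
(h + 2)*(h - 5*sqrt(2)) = h^2 - 5*sqrt(2)*h + 2*h - 10*sqrt(2)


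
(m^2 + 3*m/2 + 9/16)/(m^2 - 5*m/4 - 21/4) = (16*m^2 + 24*m + 9)/(4*(4*m^2 - 5*m - 21))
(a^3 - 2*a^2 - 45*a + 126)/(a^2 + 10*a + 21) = (a^2 - 9*a + 18)/(a + 3)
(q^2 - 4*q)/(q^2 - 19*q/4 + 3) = 4*q/(4*q - 3)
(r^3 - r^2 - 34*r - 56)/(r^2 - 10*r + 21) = (r^2 + 6*r + 8)/(r - 3)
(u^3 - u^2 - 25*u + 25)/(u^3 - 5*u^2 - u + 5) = (u + 5)/(u + 1)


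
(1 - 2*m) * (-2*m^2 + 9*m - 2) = 4*m^3 - 20*m^2 + 13*m - 2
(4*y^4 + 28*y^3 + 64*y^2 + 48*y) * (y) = 4*y^5 + 28*y^4 + 64*y^3 + 48*y^2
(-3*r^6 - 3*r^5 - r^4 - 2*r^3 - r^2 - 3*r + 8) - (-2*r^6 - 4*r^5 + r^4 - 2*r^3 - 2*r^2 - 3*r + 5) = -r^6 + r^5 - 2*r^4 + r^2 + 3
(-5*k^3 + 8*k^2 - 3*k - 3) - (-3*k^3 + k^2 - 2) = -2*k^3 + 7*k^2 - 3*k - 1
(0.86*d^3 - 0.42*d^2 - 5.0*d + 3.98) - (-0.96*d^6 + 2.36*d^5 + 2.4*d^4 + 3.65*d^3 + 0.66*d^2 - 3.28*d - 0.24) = 0.96*d^6 - 2.36*d^5 - 2.4*d^4 - 2.79*d^3 - 1.08*d^2 - 1.72*d + 4.22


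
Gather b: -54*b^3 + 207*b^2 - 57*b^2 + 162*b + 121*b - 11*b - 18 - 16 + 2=-54*b^3 + 150*b^2 + 272*b - 32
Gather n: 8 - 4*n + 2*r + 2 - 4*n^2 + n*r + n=-4*n^2 + n*(r - 3) + 2*r + 10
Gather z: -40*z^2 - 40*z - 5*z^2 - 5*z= -45*z^2 - 45*z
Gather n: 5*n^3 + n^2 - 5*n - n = 5*n^3 + n^2 - 6*n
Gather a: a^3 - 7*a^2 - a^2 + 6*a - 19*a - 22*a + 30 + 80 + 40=a^3 - 8*a^2 - 35*a + 150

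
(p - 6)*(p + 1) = p^2 - 5*p - 6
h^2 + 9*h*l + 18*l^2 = (h + 3*l)*(h + 6*l)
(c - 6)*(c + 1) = c^2 - 5*c - 6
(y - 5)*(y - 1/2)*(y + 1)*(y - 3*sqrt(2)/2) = y^4 - 9*y^3/2 - 3*sqrt(2)*y^3/2 - 3*y^2 + 27*sqrt(2)*y^2/4 + 5*y/2 + 9*sqrt(2)*y/2 - 15*sqrt(2)/4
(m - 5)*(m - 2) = m^2 - 7*m + 10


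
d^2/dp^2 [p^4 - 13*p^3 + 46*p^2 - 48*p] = 12*p^2 - 78*p + 92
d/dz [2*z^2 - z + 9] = 4*z - 1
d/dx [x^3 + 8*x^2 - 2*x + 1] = 3*x^2 + 16*x - 2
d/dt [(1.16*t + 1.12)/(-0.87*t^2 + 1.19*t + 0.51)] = (1.0092*t^2 + 1.9488*t - 0.7412)/(0.7569*t^4 - 2.0706*t^3 + 0.5287*t^2 + 1.2138*t + 0.2601)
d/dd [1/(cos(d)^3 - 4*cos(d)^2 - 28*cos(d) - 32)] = (3*cos(d) - 14)*sin(d)/((cos(d) - 8)^2*(cos(d) + 2)^3)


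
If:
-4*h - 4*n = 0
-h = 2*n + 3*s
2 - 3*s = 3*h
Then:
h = 1/2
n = -1/2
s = 1/6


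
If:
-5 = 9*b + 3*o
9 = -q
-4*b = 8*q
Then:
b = 18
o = -167/3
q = -9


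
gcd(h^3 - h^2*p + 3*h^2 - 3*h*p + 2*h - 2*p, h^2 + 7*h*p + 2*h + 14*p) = h + 2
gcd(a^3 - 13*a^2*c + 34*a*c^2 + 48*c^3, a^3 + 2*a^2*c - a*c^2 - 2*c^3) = a + c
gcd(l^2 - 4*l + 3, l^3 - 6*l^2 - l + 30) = l - 3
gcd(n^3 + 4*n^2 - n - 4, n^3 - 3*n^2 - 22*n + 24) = n^2 + 3*n - 4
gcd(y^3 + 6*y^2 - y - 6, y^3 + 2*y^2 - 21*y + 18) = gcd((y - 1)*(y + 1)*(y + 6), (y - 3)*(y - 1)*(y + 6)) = y^2 + 5*y - 6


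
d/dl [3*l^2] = 6*l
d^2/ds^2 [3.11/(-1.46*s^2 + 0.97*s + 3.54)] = (-13.258552*s^2 + 8.808764*s + 3.11*(2.92*s - 0.97)*(5.84*s - 1.94) + 32.147448)/(-1.46*s^2 + 0.97*s + 3.54)^3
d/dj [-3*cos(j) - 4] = 3*sin(j)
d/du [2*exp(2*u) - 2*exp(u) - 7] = (4*exp(u) - 2)*exp(u)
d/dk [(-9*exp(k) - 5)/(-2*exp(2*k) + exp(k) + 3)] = (-(4*exp(k) - 1)*(9*exp(k) + 5) + 18*exp(2*k) - 9*exp(k) - 27)*exp(k)/(-2*exp(2*k) + exp(k) + 3)^2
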